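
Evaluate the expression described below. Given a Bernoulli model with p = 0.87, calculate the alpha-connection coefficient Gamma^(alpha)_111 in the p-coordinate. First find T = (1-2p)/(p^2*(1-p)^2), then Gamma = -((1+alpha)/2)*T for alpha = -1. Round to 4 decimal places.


Skewness (Amari-Chentsov) tensor: T = (1-2p)/(p^2*(1-p)^2).
p = 0.87, 1-2p = -0.74, p^2 = 0.7569, (1-p)^2 = 0.0169.
T = -0.74/(0.7569 * 0.0169) = -57.850419.
In the p-coordinate, Gamma^(alpha) = Gamma^(0) - (alpha/2)*T with Gamma^(0) = (1/2)*g'(p) = -T/2,
so Gamma^(alpha) = -((1+alpha)/2)*T.
alpha = -1, -(1+alpha)/2 = 0.0.
Gamma = 0.0 * -57.850419 = 0.0000

0.0000


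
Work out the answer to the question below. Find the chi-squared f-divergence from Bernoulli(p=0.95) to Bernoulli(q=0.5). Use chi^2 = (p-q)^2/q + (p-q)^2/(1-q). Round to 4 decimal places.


Chi-squared divergence between Bernoulli distributions:
chi^2 = (p-q)^2/q + (p-q)^2/(1-q).
p = 0.95, q = 0.5, p-q = 0.45.
(p-q)^2 = 0.2025.
term1 = 0.2025/0.5 = 0.405.
term2 = 0.2025/0.5 = 0.405.
chi^2 = 0.405 + 0.405 = 0.8100

0.8100


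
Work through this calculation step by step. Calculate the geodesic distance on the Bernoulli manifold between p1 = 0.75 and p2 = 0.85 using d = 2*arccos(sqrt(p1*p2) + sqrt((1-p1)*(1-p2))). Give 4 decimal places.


Geodesic distance on Bernoulli manifold:
d(p1,p2) = 2*arccos(sqrt(p1*p2) + sqrt((1-p1)*(1-p2))).
sqrt(p1*p2) = sqrt(0.75*0.85) = 0.798436.
sqrt((1-p1)*(1-p2)) = sqrt(0.25*0.15) = 0.193649.
arg = 0.798436 + 0.193649 = 0.992085.
d = 2*arccos(0.992085) = 0.2518

0.2518


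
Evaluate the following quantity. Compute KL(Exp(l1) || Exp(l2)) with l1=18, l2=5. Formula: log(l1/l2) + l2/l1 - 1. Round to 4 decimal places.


KL divergence for exponential family:
KL = log(l1/l2) + l2/l1 - 1.
log(18/5) = 1.280934.
5/18 = 0.277778.
KL = 1.280934 + 0.277778 - 1 = 0.5587

0.5587


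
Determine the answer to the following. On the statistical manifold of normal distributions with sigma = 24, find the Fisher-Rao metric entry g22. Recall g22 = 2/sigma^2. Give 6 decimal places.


For the 2-parameter normal family, the Fisher metric has:
  g11 = 1/sigma^2, g22 = 2/sigma^2.
sigma = 24, sigma^2 = 576.
g22 = 0.003472

0.003472


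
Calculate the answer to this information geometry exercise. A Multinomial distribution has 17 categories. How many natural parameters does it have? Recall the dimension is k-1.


Exponential family dimension calculation:
For Multinomial with k=17 categories, dim = k-1 = 16.

16


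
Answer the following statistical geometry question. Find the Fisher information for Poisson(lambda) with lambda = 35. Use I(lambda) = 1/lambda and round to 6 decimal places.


Fisher information for Poisson: I(lambda) = 1/lambda.
lambda = 35.
I(lambda) = 1/35 = 0.028571

0.028571


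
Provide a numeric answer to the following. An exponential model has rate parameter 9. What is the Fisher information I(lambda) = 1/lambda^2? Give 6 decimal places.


Fisher information for exponential: I(lambda) = 1/lambda^2.
lambda = 9, lambda^2 = 81.
I = 1/81 = 0.012346

0.012346


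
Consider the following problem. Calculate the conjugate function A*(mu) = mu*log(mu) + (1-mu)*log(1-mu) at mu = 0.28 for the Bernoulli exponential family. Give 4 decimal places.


Legendre transform for Bernoulli:
A*(mu) = mu*log(mu) + (1-mu)*log(1-mu).
mu = 0.28, 1-mu = 0.72.
mu*log(mu) = 0.28*log(0.28) = -0.35643.
(1-mu)*log(1-mu) = 0.72*log(0.72) = -0.236523.
A* = -0.35643 + -0.236523 = -0.5930

-0.5930


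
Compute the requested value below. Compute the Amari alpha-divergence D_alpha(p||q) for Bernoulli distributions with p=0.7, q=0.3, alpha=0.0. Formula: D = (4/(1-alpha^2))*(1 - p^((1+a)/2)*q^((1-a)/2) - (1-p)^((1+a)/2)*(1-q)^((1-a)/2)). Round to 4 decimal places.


Amari alpha-divergence:
D = (4/(1-alpha^2))*(1 - p^((1+a)/2)*q^((1-a)/2) - (1-p)^((1+a)/2)*(1-q)^((1-a)/2)).
alpha = 0.0, p = 0.7, q = 0.3.
e1 = (1+alpha)/2 = 0.5, e2 = (1-alpha)/2 = 0.5.
t1 = p^e1 * q^e2 = 0.7^0.5 * 0.3^0.5 = 0.458258.
t2 = (1-p)^e1 * (1-q)^e2 = 0.3^0.5 * 0.7^0.5 = 0.458258.
4/(1-alpha^2) = 4.0.
D = 4.0*(1 - 0.458258 - 0.458258) = 0.3339

0.3339


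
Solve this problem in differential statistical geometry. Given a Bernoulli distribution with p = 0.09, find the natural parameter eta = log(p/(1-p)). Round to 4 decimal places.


Natural parameter for Bernoulli: eta = log(p/(1-p)).
p = 0.09, 1-p = 0.91.
p/(1-p) = 0.098901.
eta = log(0.098901) = -2.3136

-2.3136


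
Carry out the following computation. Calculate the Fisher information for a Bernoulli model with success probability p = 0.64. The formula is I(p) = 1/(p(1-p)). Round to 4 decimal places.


For Bernoulli(p), Fisher information is I(p) = 1/(p*(1-p)).
p = 0.64, 1-p = 0.36.
p*(1-p) = 0.2304.
I(p) = 1/0.2304 = 4.3403

4.3403


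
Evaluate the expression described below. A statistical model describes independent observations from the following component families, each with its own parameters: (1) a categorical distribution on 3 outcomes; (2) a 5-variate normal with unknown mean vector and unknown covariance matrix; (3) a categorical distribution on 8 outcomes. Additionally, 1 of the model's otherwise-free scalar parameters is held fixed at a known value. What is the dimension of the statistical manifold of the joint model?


The dimension of a statistical manifold equals the number of free
(independent) real parameters of the model. For a product of independent
blocks the parameter counts add.
- categorical on 3 outcomes (probabilities sum to 1): 3-1 = 2.
- 5-variate normal: 5 (mean) + 5*6/2 = 15 (symmetric covariance) = 20.
- categorical on 8 outcomes (probabilities sum to 1): 8-1 = 7.
Total = 2 + 20 + 7 = 29.
1 parameter(s) fixed at known values: 29 - 1 = 28.
Dimension = 28

28


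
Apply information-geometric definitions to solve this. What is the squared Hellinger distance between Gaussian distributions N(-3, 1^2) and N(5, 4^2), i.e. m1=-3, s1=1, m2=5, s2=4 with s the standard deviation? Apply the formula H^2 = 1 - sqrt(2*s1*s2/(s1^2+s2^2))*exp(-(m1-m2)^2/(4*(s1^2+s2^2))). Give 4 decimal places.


Squared Hellinger distance for Gaussians:
H^2 = 1 - sqrt(2*s1*s2/(s1^2+s2^2)) * exp(-(m1-m2)^2/(4*(s1^2+s2^2))).
s1^2 = 1, s2^2 = 16, s1^2+s2^2 = 17.
sqrt(2*1*4/(17)) = 0.685994.
(m1-m2)^2 = (-8)^2 = 64.
exp(-64/(4*17)) = exp(-0.941176) = 0.390169.
H^2 = 1 - 0.685994*0.390169 = 0.7323

0.7323


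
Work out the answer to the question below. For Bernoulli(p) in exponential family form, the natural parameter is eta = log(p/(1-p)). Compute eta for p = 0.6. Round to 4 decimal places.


Natural parameter for Bernoulli: eta = log(p/(1-p)).
p = 0.6, 1-p = 0.4.
p/(1-p) = 1.5.
eta = log(1.5) = 0.4055

0.4055


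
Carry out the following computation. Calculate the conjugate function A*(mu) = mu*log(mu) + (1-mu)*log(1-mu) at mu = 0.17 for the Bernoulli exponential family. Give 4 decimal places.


Legendre transform for Bernoulli:
A*(mu) = mu*log(mu) + (1-mu)*log(1-mu).
mu = 0.17, 1-mu = 0.83.
mu*log(mu) = 0.17*log(0.17) = -0.301233.
(1-mu)*log(1-mu) = 0.83*log(0.83) = -0.154654.
A* = -0.301233 + -0.154654 = -0.4559

-0.4559


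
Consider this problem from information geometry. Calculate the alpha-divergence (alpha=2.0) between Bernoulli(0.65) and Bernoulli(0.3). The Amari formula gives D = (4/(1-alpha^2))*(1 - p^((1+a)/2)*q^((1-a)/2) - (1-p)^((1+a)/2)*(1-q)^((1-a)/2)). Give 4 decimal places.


Amari alpha-divergence:
D = (4/(1-alpha^2))*(1 - p^((1+a)/2)*q^((1-a)/2) - (1-p)^((1+a)/2)*(1-q)^((1-a)/2)).
alpha = 2.0, p = 0.65, q = 0.3.
e1 = (1+alpha)/2 = 1.5, e2 = (1-alpha)/2 = -0.5.
t1 = p^e1 * q^e2 = 0.65^1.5 * 0.3^-0.5 = 0.956774.
t2 = (1-p)^e1 * (1-q)^e2 = 0.35^1.5 * 0.7^-0.5 = 0.247487.
4/(1-alpha^2) = -1.333333.
D = -1.333333*(1 - 0.956774 - 0.247487) = 0.2723

0.2723


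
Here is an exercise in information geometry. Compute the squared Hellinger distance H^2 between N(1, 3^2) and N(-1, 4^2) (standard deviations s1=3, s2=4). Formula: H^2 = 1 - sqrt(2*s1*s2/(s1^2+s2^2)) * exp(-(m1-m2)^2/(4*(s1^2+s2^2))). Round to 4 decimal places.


Squared Hellinger distance for Gaussians:
H^2 = 1 - sqrt(2*s1*s2/(s1^2+s2^2)) * exp(-(m1-m2)^2/(4*(s1^2+s2^2))).
s1^2 = 9, s2^2 = 16, s1^2+s2^2 = 25.
sqrt(2*3*4/(25)) = 0.979796.
(m1-m2)^2 = (2)^2 = 4.
exp(-4/(4*25)) = exp(-0.04) = 0.960789.
H^2 = 1 - 0.979796*0.960789 = 0.0586

0.0586


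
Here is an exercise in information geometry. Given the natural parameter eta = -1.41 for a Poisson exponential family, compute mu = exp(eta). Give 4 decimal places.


Expectation parameter for Poisson exponential family:
mu = exp(eta).
eta = -1.41.
mu = exp(-1.41) = 0.2441

0.2441


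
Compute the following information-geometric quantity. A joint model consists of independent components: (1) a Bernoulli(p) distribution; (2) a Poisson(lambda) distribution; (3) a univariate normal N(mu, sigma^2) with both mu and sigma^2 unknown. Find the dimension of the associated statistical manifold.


The dimension of a statistical manifold equals the number of free
(independent) real parameters of the model. For a product of independent
blocks the parameter counts add.
- Bernoulli (p): 1.
- Poisson (lambda): 1.
- normal (mu, sigma^2): 2.
Total = 1 + 1 + 2 = 4.
Dimension = 4

4


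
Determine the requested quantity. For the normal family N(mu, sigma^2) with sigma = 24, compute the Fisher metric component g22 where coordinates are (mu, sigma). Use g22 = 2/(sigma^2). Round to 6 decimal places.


For the 2-parameter normal family, the Fisher metric has:
  g11 = 1/sigma^2, g22 = 2/sigma^2.
sigma = 24, sigma^2 = 576.
g22 = 0.003472

0.003472


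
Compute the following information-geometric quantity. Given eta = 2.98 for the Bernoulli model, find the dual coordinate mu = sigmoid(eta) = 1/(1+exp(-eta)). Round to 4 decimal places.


Dual coordinate (expectation parameter) for Bernoulli:
mu = 1/(1+exp(-eta)).
eta = 2.98.
exp(-eta) = exp(-2.98) = 0.050793.
mu = 1/(1+0.050793) = 0.9517

0.9517


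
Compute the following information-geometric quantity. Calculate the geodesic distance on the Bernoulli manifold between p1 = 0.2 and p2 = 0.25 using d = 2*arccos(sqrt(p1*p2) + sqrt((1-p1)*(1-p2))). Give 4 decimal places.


Geodesic distance on Bernoulli manifold:
d(p1,p2) = 2*arccos(sqrt(p1*p2) + sqrt((1-p1)*(1-p2))).
sqrt(p1*p2) = sqrt(0.2*0.25) = 0.223607.
sqrt((1-p1)*(1-p2)) = sqrt(0.8*0.75) = 0.774597.
arg = 0.223607 + 0.774597 = 0.998203.
d = 2*arccos(0.998203) = 0.1199

0.1199


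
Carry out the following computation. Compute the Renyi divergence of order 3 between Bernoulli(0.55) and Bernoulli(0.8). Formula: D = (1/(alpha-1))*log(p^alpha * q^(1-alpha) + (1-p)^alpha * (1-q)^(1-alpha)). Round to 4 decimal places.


Renyi divergence of order alpha between Bernoulli distributions:
D = (1/(alpha-1))*log(p^alpha * q^(1-alpha) + (1-p)^alpha * (1-q)^(1-alpha)).
alpha = 3, p = 0.55, q = 0.8.
p^alpha * q^(1-alpha) = 0.55^3 * 0.8^-2 = 0.259961.
(1-p)^alpha * (1-q)^(1-alpha) = 0.45^3 * 0.2^-2 = 2.278125.
sum = 0.259961 + 2.278125 = 2.538086.
D = (1/2)*log(2.538086) = 0.4657

0.4657


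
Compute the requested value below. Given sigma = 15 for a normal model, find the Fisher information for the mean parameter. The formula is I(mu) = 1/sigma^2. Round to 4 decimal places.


The Fisher information for the mean of a normal distribution is I(mu) = 1/sigma^2.
sigma = 15, so sigma^2 = 225.
I(mu) = 1/225 = 0.0044

0.0044


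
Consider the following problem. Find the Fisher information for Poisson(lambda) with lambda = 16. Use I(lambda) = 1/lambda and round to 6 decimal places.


Fisher information for Poisson: I(lambda) = 1/lambda.
lambda = 16.
I(lambda) = 1/16 = 0.062500

0.062500


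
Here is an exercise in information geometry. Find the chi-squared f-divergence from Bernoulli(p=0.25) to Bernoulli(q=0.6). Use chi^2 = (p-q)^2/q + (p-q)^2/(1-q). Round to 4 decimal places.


Chi-squared divergence between Bernoulli distributions:
chi^2 = (p-q)^2/q + (p-q)^2/(1-q).
p = 0.25, q = 0.6, p-q = -0.35.
(p-q)^2 = 0.1225.
term1 = 0.1225/0.6 = 0.204167.
term2 = 0.1225/0.4 = 0.30625.
chi^2 = 0.204167 + 0.30625 = 0.5104

0.5104


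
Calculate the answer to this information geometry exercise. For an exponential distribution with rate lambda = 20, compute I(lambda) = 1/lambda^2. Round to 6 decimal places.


Fisher information for exponential: I(lambda) = 1/lambda^2.
lambda = 20, lambda^2 = 400.
I = 1/400 = 0.002500

0.002500


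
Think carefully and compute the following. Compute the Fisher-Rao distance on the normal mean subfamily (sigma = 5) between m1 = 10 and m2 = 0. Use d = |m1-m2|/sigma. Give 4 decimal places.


On the fixed-variance normal subfamily, geodesic distance = |m1-m2|/sigma.
|10 - 0| = 10.
sigma = 5.
d = 10/5 = 2.0000

2.0000


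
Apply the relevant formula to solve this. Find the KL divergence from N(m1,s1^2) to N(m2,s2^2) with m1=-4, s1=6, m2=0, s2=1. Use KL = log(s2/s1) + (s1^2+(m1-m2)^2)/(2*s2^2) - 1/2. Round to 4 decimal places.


KL divergence between normal distributions:
KL = log(s2/s1) + (s1^2 + (m1-m2)^2)/(2*s2^2) - 1/2.
log(1/6) = -1.791759.
(6^2 + (-4-0)^2)/(2*1^2) = (36 + 16)/2 = 26.0.
KL = -1.791759 + 26.0 - 0.5 = 23.7082

23.7082


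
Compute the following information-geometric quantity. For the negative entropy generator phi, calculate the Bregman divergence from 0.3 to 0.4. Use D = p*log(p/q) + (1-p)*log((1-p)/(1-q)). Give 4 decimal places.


Bregman divergence with negative entropy generator:
D = p*log(p/q) + (1-p)*log((1-p)/(1-q)).
p = 0.3, q = 0.4.
p*log(p/q) = 0.3*log(0.3/0.4) = -0.086305.
(1-p)*log((1-p)/(1-q)) = 0.7*log(0.7/0.6) = 0.107905.
D = -0.086305 + 0.107905 = 0.0216

0.0216


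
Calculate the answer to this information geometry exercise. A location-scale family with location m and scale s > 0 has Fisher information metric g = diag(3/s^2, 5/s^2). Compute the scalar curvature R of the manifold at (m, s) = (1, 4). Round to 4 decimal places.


The metric has the form g = (A dm^2 + B ds^2)/s^2 with A = 3, B = 5.
Substitute u = sqrt(A/B)*m: g = B*(du^2 + ds^2)/s^2, i.e. B times the
Poincare upper half-plane metric, which has constant Gaussian curvature -1.
Scaling a 2D metric by a constant c divides the Gaussian curvature by c,
so K = -1/B = -1/(5) = -0.2000 everywhere (the point (m, s) = (1, 4) is irrelevant:
the curvature is constant).
Scalar curvature in dimension 2: R = 2K = -2/(5) = -0.4000.

-0.4000


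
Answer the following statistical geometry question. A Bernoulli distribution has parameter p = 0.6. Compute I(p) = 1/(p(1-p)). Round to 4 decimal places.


For Bernoulli(p), Fisher information is I(p) = 1/(p*(1-p)).
p = 0.6, 1-p = 0.4.
p*(1-p) = 0.24.
I(p) = 1/0.24 = 4.1667

4.1667


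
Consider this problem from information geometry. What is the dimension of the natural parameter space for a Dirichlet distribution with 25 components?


Exponential family dimension calculation:
Dirichlet with 25 components has 25 natural parameters.

25


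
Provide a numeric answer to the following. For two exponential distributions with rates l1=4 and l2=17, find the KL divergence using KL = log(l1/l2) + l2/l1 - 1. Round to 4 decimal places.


KL divergence for exponential family:
KL = log(l1/l2) + l2/l1 - 1.
log(4/17) = -1.446919.
17/4 = 4.25.
KL = -1.446919 + 4.25 - 1 = 1.8031

1.8031


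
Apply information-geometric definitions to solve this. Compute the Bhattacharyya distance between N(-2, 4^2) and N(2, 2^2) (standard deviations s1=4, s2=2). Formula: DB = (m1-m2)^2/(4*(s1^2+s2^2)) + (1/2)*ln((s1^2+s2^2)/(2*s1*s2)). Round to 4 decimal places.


Bhattacharyya distance between two Gaussians:
DB = (m1-m2)^2/(4*(s1^2+s2^2)) + (1/2)*ln((s1^2+s2^2)/(2*s1*s2)).
(m1-m2)^2 = (-4)^2 = 16.
s1^2+s2^2 = 16 + 4 = 20.
term1 = 16/80 = 0.2.
term2 = 0.5*ln(20/16.0) = 0.111572.
DB = 0.2 + 0.111572 = 0.3116

0.3116


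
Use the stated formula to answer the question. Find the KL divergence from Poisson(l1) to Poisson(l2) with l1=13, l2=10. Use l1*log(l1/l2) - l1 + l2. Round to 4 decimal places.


KL divergence for Poisson:
KL = l1*log(l1/l2) - l1 + l2.
l1 = 13, l2 = 10.
log(13/10) = 0.262364.
l1*log(l1/l2) = 13 * 0.262364 = 3.410735.
KL = 3.410735 - 13 + 10 = 0.4107

0.4107


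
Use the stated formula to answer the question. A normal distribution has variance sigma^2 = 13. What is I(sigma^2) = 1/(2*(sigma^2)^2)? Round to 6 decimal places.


Fisher information for variance: I(sigma^2) = 1/(2*sigma^4).
sigma^2 = 13, so sigma^4 = 169.
I = 1/(2*169) = 1/338 = 0.002959

0.002959


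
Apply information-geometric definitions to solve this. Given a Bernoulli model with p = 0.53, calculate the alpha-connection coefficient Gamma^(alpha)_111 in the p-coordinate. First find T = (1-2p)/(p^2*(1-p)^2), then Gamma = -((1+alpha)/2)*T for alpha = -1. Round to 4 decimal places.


Skewness (Amari-Chentsov) tensor: T = (1-2p)/(p^2*(1-p)^2).
p = 0.53, 1-2p = -0.06, p^2 = 0.2809, (1-p)^2 = 0.2209.
T = -0.06/(0.2809 * 0.2209) = -0.96695.
In the p-coordinate, Gamma^(alpha) = Gamma^(0) - (alpha/2)*T with Gamma^(0) = (1/2)*g'(p) = -T/2,
so Gamma^(alpha) = -((1+alpha)/2)*T.
alpha = -1, -(1+alpha)/2 = 0.0.
Gamma = 0.0 * -0.96695 = 0.0000

0.0000


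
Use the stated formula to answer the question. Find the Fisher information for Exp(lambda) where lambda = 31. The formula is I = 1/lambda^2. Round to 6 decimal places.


Fisher information for exponential: I(lambda) = 1/lambda^2.
lambda = 31, lambda^2 = 961.
I = 1/961 = 0.001041

0.001041


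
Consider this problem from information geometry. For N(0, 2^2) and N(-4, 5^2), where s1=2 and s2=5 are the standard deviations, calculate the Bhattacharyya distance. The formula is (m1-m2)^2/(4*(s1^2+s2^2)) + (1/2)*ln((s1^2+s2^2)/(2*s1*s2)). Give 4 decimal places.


Bhattacharyya distance between two Gaussians:
DB = (m1-m2)^2/(4*(s1^2+s2^2)) + (1/2)*ln((s1^2+s2^2)/(2*s1*s2)).
(m1-m2)^2 = (4)^2 = 16.
s1^2+s2^2 = 4 + 25 = 29.
term1 = 16/116 = 0.137931.
term2 = 0.5*ln(29/20.0) = 0.185782.
DB = 0.137931 + 0.185782 = 0.3237

0.3237


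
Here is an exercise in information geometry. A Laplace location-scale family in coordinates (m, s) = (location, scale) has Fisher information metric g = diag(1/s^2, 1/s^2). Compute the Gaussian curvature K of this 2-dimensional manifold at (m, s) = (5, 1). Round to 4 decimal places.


The metric has the form g = (A dm^2 + B ds^2)/s^2 with A = 1, B = 1.
Substitute u = sqrt(A/B)*m: g = B*(du^2 + ds^2)/s^2, i.e. B times the
Poincare upper half-plane metric, which has constant Gaussian curvature -1.
Scaling a 2D metric by a constant c divides the Gaussian curvature by c,
so K = -1/B = -1/(1) = -1.0000 everywhere (the point (m, s) = (5, 1) is irrelevant:
the curvature is constant).
The requested Gaussian curvature is K = -1.0000.

-1.0000


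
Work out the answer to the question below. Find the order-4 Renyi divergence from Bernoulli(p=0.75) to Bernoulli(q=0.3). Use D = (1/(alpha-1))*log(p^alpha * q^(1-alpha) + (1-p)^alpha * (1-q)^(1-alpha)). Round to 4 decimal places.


Renyi divergence of order alpha between Bernoulli distributions:
D = (1/(alpha-1))*log(p^alpha * q^(1-alpha) + (1-p)^alpha * (1-q)^(1-alpha)).
alpha = 4, p = 0.75, q = 0.3.
p^alpha * q^(1-alpha) = 0.75^4 * 0.3^-3 = 11.71875.
(1-p)^alpha * (1-q)^(1-alpha) = 0.25^4 * 0.7^-3 = 0.011388.
sum = 11.71875 + 0.011388 = 11.730138.
D = (1/3)*log(11.730138) = 0.8207

0.8207


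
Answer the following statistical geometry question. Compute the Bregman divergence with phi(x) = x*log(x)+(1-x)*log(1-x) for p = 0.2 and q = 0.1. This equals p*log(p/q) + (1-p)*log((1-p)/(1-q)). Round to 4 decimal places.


Bregman divergence with negative entropy generator:
D = p*log(p/q) + (1-p)*log((1-p)/(1-q)).
p = 0.2, q = 0.1.
p*log(p/q) = 0.2*log(0.2/0.1) = 0.138629.
(1-p)*log((1-p)/(1-q)) = 0.8*log(0.8/0.9) = -0.094226.
D = 0.138629 + -0.094226 = 0.0444

0.0444


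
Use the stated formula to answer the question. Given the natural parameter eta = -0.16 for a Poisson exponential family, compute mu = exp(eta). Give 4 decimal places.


Expectation parameter for Poisson exponential family:
mu = exp(eta).
eta = -0.16.
mu = exp(-0.16) = 0.8521

0.8521


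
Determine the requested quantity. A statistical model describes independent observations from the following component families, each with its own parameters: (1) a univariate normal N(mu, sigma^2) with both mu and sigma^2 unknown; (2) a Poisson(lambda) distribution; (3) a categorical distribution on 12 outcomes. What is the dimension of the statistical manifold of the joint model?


The dimension of a statistical manifold equals the number of free
(independent) real parameters of the model. For a product of independent
blocks the parameter counts add.
- normal (mu, sigma^2): 2.
- Poisson (lambda): 1.
- categorical on 12 outcomes (probabilities sum to 1): 12-1 = 11.
Total = 2 + 1 + 11 = 14.
Dimension = 14

14


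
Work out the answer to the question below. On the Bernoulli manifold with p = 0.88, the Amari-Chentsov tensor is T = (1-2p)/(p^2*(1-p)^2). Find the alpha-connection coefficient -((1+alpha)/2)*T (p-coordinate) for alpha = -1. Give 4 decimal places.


Skewness (Amari-Chentsov) tensor: T = (1-2p)/(p^2*(1-p)^2).
p = 0.88, 1-2p = -0.76, p^2 = 0.7744, (1-p)^2 = 0.0144.
T = -0.76/(0.7744 * 0.0144) = -68.153122.
In the p-coordinate, Gamma^(alpha) = Gamma^(0) - (alpha/2)*T with Gamma^(0) = (1/2)*g'(p) = -T/2,
so Gamma^(alpha) = -((1+alpha)/2)*T.
alpha = -1, -(1+alpha)/2 = 0.0.
Gamma = 0.0 * -68.153122 = 0.0000

0.0000


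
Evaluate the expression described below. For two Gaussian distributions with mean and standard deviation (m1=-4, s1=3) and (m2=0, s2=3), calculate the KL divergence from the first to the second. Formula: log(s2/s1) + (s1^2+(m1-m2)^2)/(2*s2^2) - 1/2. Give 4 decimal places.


KL divergence between normal distributions:
KL = log(s2/s1) + (s1^2 + (m1-m2)^2)/(2*s2^2) - 1/2.
log(3/3) = 0.0.
(3^2 + (-4-0)^2)/(2*3^2) = (9 + 16)/18 = 1.388889.
KL = 0.0 + 1.388889 - 0.5 = 0.8889

0.8889


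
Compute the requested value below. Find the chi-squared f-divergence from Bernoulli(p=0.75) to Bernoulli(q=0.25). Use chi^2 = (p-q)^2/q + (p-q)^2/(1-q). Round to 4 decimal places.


Chi-squared divergence between Bernoulli distributions:
chi^2 = (p-q)^2/q + (p-q)^2/(1-q).
p = 0.75, q = 0.25, p-q = 0.5.
(p-q)^2 = 0.25.
term1 = 0.25/0.25 = 1.0.
term2 = 0.25/0.75 = 0.333333.
chi^2 = 1.0 + 0.333333 = 1.3333

1.3333


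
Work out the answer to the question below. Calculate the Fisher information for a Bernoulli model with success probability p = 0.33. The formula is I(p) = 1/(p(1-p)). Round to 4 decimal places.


For Bernoulli(p), Fisher information is I(p) = 1/(p*(1-p)).
p = 0.33, 1-p = 0.67.
p*(1-p) = 0.2211.
I(p) = 1/0.2211 = 4.5228

4.5228


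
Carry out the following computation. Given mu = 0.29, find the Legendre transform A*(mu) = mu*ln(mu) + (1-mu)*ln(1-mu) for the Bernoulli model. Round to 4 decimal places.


Legendre transform for Bernoulli:
A*(mu) = mu*log(mu) + (1-mu)*log(1-mu).
mu = 0.29, 1-mu = 0.71.
mu*log(mu) = 0.29*log(0.29) = -0.358984.
(1-mu)*log(1-mu) = 0.71*log(0.71) = -0.243168.
A* = -0.358984 + -0.243168 = -0.6022

-0.6022


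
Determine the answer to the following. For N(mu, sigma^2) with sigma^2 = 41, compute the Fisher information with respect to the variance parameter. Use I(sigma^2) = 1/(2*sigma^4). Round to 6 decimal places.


Fisher information for variance: I(sigma^2) = 1/(2*sigma^4).
sigma^2 = 41, so sigma^4 = 1681.
I = 1/(2*1681) = 1/3362 = 0.000297

0.000297


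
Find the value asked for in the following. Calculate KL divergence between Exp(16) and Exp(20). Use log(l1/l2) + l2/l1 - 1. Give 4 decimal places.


KL divergence for exponential family:
KL = log(l1/l2) + l2/l1 - 1.
log(16/20) = -0.223144.
20/16 = 1.25.
KL = -0.223144 + 1.25 - 1 = 0.0269

0.0269


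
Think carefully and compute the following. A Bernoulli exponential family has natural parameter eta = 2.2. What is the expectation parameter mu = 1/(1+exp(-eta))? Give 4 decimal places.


Dual coordinate (expectation parameter) for Bernoulli:
mu = 1/(1+exp(-eta)).
eta = 2.2.
exp(-eta) = exp(-2.2) = 0.110803.
mu = 1/(1+0.110803) = 0.9002

0.9002


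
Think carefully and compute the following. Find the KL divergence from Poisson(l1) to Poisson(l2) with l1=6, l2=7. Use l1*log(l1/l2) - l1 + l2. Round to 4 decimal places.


KL divergence for Poisson:
KL = l1*log(l1/l2) - l1 + l2.
l1 = 6, l2 = 7.
log(6/7) = -0.154151.
l1*log(l1/l2) = 6 * -0.154151 = -0.924904.
KL = -0.924904 - 6 + 7 = 0.0751

0.0751


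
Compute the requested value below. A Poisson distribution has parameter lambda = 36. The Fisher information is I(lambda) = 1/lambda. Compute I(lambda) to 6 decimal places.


Fisher information for Poisson: I(lambda) = 1/lambda.
lambda = 36.
I(lambda) = 1/36 = 0.027778

0.027778


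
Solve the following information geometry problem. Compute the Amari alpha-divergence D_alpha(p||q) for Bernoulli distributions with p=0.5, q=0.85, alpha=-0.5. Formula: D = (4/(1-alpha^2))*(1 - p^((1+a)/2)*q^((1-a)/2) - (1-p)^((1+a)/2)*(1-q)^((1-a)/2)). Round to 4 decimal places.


Amari alpha-divergence:
D = (4/(1-alpha^2))*(1 - p^((1+a)/2)*q^((1-a)/2) - (1-p)^((1+a)/2)*(1-q)^((1-a)/2)).
alpha = -0.5, p = 0.5, q = 0.85.
e1 = (1+alpha)/2 = 0.25, e2 = (1-alpha)/2 = 0.75.
t1 = p^e1 * q^e2 = 0.5^0.25 * 0.85^0.75 = 0.744401.
t2 = (1-p)^e1 * (1-q)^e2 = 0.5^0.25 * 0.15^0.75 = 0.20268.
4/(1-alpha^2) = 5.333333.
D = 5.333333*(1 - 0.744401 - 0.20268) = 0.2822

0.2822


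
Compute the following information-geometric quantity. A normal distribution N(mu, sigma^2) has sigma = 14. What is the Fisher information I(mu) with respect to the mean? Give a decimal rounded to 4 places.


The Fisher information for the mean of a normal distribution is I(mu) = 1/sigma^2.
sigma = 14, so sigma^2 = 196.
I(mu) = 1/196 = 0.0051

0.0051


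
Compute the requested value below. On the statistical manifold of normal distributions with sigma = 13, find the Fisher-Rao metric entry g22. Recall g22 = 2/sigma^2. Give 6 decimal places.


For the 2-parameter normal family, the Fisher metric has:
  g11 = 1/sigma^2, g22 = 2/sigma^2.
sigma = 13, sigma^2 = 169.
g22 = 0.011834

0.011834


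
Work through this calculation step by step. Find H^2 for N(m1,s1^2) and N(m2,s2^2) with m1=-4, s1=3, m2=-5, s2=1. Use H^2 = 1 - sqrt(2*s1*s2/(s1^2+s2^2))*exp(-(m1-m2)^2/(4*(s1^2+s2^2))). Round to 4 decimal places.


Squared Hellinger distance for Gaussians:
H^2 = 1 - sqrt(2*s1*s2/(s1^2+s2^2)) * exp(-(m1-m2)^2/(4*(s1^2+s2^2))).
s1^2 = 9, s2^2 = 1, s1^2+s2^2 = 10.
sqrt(2*3*1/(10)) = 0.774597.
(m1-m2)^2 = (1)^2 = 1.
exp(-1/(4*10)) = exp(-0.025) = 0.97531.
H^2 = 1 - 0.774597*0.97531 = 0.2445

0.2445


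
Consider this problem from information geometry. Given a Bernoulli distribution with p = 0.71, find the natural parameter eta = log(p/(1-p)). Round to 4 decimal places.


Natural parameter for Bernoulli: eta = log(p/(1-p)).
p = 0.71, 1-p = 0.29.
p/(1-p) = 2.448276.
eta = log(2.448276) = 0.8954

0.8954


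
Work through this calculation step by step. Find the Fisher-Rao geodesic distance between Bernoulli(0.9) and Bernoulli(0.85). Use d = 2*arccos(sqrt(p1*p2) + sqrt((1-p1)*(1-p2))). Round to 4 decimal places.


Geodesic distance on Bernoulli manifold:
d(p1,p2) = 2*arccos(sqrt(p1*p2) + sqrt((1-p1)*(1-p2))).
sqrt(p1*p2) = sqrt(0.9*0.85) = 0.874643.
sqrt((1-p1)*(1-p2)) = sqrt(0.1*0.15) = 0.122474.
arg = 0.874643 + 0.122474 = 0.997117.
d = 2*arccos(0.997117) = 0.1519

0.1519


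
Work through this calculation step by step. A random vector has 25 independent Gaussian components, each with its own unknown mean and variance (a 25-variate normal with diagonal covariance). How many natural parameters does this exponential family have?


Exponential family dimension calculation:
Each univariate normal has two natural parameters (mu/sigma^2 and -1/(2 sigma^2)).
With 25 independent components, dim = 2 * 25 = 50.

50


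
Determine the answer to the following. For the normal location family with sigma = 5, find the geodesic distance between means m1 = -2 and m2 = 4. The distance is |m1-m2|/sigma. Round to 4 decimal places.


On the fixed-variance normal subfamily, geodesic distance = |m1-m2|/sigma.
|-2 - 4| = 6.
sigma = 5.
d = 6/5 = 1.2000

1.2000


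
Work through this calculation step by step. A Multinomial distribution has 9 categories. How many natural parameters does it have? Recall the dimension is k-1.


Exponential family dimension calculation:
For Multinomial with k=9 categories, dim = k-1 = 8.

8


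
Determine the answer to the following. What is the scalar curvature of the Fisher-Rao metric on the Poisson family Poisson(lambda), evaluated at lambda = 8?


This family has a single free parameter, so its statistical manifold
is 1-dimensional. The Riemann curvature tensor of any 1-dimensional
Riemannian manifold vanishes identically, so R = 0.

0


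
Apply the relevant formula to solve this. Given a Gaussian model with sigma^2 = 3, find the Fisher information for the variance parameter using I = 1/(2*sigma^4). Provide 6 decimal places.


Fisher information for variance: I(sigma^2) = 1/(2*sigma^4).
sigma^2 = 3, so sigma^4 = 9.
I = 1/(2*9) = 1/18 = 0.055556

0.055556


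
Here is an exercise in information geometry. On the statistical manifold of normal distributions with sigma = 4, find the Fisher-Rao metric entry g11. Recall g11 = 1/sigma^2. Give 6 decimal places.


For the 2-parameter normal family, the Fisher metric has:
  g11 = 1/sigma^2, g22 = 2/sigma^2.
sigma = 4, sigma^2 = 16.
g11 = 0.062500

0.062500


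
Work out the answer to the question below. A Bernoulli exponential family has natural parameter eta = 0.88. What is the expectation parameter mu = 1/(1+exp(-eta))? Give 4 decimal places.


Dual coordinate (expectation parameter) for Bernoulli:
mu = 1/(1+exp(-eta)).
eta = 0.88.
exp(-eta) = exp(-0.88) = 0.414783.
mu = 1/(1+0.414783) = 0.7068

0.7068


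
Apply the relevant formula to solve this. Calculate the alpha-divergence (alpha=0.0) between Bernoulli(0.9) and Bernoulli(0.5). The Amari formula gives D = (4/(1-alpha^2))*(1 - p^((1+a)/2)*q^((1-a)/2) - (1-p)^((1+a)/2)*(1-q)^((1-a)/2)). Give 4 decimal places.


Amari alpha-divergence:
D = (4/(1-alpha^2))*(1 - p^((1+a)/2)*q^((1-a)/2) - (1-p)^((1+a)/2)*(1-q)^((1-a)/2)).
alpha = 0.0, p = 0.9, q = 0.5.
e1 = (1+alpha)/2 = 0.5, e2 = (1-alpha)/2 = 0.5.
t1 = p^e1 * q^e2 = 0.9^0.5 * 0.5^0.5 = 0.67082.
t2 = (1-p)^e1 * (1-q)^e2 = 0.1^0.5 * 0.5^0.5 = 0.223607.
4/(1-alpha^2) = 4.0.
D = 4.0*(1 - 0.67082 - 0.223607) = 0.4223

0.4223


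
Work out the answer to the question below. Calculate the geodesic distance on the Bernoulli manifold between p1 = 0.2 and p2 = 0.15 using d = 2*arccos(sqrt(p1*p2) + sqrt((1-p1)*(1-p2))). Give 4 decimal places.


Geodesic distance on Bernoulli manifold:
d(p1,p2) = 2*arccos(sqrt(p1*p2) + sqrt((1-p1)*(1-p2))).
sqrt(p1*p2) = sqrt(0.2*0.15) = 0.173205.
sqrt((1-p1)*(1-p2)) = sqrt(0.8*0.85) = 0.824621.
arg = 0.173205 + 0.824621 = 0.997826.
d = 2*arccos(0.997826) = 0.1319

0.1319


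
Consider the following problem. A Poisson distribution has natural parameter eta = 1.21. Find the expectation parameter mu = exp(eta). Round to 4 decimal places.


Expectation parameter for Poisson exponential family:
mu = exp(eta).
eta = 1.21.
mu = exp(1.21) = 3.3535

3.3535


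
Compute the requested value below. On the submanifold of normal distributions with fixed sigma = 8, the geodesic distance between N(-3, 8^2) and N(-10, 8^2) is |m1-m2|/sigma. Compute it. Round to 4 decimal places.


On the fixed-variance normal subfamily, geodesic distance = |m1-m2|/sigma.
|-3 - -10| = 7.
sigma = 8.
d = 7/8 = 0.8750

0.8750


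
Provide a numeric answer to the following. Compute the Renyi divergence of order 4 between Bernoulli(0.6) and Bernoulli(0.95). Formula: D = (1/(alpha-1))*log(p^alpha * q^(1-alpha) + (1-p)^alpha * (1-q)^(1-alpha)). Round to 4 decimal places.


Renyi divergence of order alpha between Bernoulli distributions:
D = (1/(alpha-1))*log(p^alpha * q^(1-alpha) + (1-p)^alpha * (1-q)^(1-alpha)).
alpha = 4, p = 0.6, q = 0.95.
p^alpha * q^(1-alpha) = 0.6^4 * 0.95^-3 = 0.151159.
(1-p)^alpha * (1-q)^(1-alpha) = 0.4^4 * 0.05^-3 = 204.8.
sum = 0.151159 + 204.8 = 204.951159.
D = (1/3)*log(204.951159) = 1.7743

1.7743


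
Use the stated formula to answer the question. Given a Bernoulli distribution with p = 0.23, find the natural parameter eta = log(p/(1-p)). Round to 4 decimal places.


Natural parameter for Bernoulli: eta = log(p/(1-p)).
p = 0.23, 1-p = 0.77.
p/(1-p) = 0.298701.
eta = log(0.298701) = -1.2083

-1.2083


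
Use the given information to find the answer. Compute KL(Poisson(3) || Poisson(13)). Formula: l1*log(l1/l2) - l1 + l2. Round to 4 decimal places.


KL divergence for Poisson:
KL = l1*log(l1/l2) - l1 + l2.
l1 = 3, l2 = 13.
log(3/13) = -1.466337.
l1*log(l1/l2) = 3 * -1.466337 = -4.399011.
KL = -4.399011 - 3 + 13 = 5.6010

5.6010


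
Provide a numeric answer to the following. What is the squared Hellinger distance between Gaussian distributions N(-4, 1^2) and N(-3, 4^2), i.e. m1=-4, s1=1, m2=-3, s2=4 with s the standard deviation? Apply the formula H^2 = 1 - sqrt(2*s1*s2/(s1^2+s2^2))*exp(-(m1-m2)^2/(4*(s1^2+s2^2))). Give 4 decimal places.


Squared Hellinger distance for Gaussians:
H^2 = 1 - sqrt(2*s1*s2/(s1^2+s2^2)) * exp(-(m1-m2)^2/(4*(s1^2+s2^2))).
s1^2 = 1, s2^2 = 16, s1^2+s2^2 = 17.
sqrt(2*1*4/(17)) = 0.685994.
(m1-m2)^2 = (-1)^2 = 1.
exp(-1/(4*17)) = exp(-0.014706) = 0.985402.
H^2 = 1 - 0.685994*0.985402 = 0.3240

0.3240


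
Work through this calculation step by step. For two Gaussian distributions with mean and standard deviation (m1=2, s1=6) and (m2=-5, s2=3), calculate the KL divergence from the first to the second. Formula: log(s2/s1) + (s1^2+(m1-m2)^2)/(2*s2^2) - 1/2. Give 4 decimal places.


KL divergence between normal distributions:
KL = log(s2/s1) + (s1^2 + (m1-m2)^2)/(2*s2^2) - 1/2.
log(3/6) = -0.693147.
(6^2 + (2--5)^2)/(2*3^2) = (36 + 49)/18 = 4.722222.
KL = -0.693147 + 4.722222 - 0.5 = 3.5291

3.5291


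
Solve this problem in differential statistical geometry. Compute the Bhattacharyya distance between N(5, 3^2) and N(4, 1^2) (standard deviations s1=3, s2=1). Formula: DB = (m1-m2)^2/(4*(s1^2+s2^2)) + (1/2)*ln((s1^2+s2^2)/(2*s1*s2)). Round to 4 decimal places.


Bhattacharyya distance between two Gaussians:
DB = (m1-m2)^2/(4*(s1^2+s2^2)) + (1/2)*ln((s1^2+s2^2)/(2*s1*s2)).
(m1-m2)^2 = (1)^2 = 1.
s1^2+s2^2 = 9 + 1 = 10.
term1 = 1/40 = 0.025.
term2 = 0.5*ln(10/6.0) = 0.255413.
DB = 0.025 + 0.255413 = 0.2804

0.2804


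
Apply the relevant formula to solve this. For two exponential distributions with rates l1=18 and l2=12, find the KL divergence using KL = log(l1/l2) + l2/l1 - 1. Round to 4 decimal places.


KL divergence for exponential family:
KL = log(l1/l2) + l2/l1 - 1.
log(18/12) = 0.405465.
12/18 = 0.666667.
KL = 0.405465 + 0.666667 - 1 = 0.0721

0.0721


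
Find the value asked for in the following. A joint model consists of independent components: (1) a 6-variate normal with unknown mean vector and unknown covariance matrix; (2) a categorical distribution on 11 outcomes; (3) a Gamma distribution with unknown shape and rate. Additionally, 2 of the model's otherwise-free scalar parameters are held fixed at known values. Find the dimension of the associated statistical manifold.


The dimension of a statistical manifold equals the number of free
(independent) real parameters of the model. For a product of independent
blocks the parameter counts add.
- 6-variate normal: 6 (mean) + 6*7/2 = 21 (symmetric covariance) = 27.
- categorical on 11 outcomes (probabilities sum to 1): 11-1 = 10.
- Gamma (shape, rate): 2.
Total = 27 + 10 + 2 = 39.
2 parameter(s) fixed at known values: 39 - 2 = 37.
Dimension = 37

37


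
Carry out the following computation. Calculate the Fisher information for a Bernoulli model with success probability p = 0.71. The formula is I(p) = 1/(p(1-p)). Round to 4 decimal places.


For Bernoulli(p), Fisher information is I(p) = 1/(p*(1-p)).
p = 0.71, 1-p = 0.29.
p*(1-p) = 0.2059.
I(p) = 1/0.2059 = 4.8567

4.8567


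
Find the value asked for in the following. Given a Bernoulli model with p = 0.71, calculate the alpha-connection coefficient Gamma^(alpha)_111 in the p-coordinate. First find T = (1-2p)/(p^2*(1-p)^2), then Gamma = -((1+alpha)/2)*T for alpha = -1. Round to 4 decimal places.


Skewness (Amari-Chentsov) tensor: T = (1-2p)/(p^2*(1-p)^2).
p = 0.71, 1-2p = -0.42, p^2 = 0.5041, (1-p)^2 = 0.0841.
T = -0.42/(0.5041 * 0.0841) = -9.906873.
In the p-coordinate, Gamma^(alpha) = Gamma^(0) - (alpha/2)*T with Gamma^(0) = (1/2)*g'(p) = -T/2,
so Gamma^(alpha) = -((1+alpha)/2)*T.
alpha = -1, -(1+alpha)/2 = 0.0.
Gamma = 0.0 * -9.906873 = 0.0000

0.0000


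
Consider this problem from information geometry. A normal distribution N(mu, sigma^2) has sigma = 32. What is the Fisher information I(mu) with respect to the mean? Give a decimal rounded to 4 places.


The Fisher information for the mean of a normal distribution is I(mu) = 1/sigma^2.
sigma = 32, so sigma^2 = 1024.
I(mu) = 1/1024 = 0.0010

0.0010


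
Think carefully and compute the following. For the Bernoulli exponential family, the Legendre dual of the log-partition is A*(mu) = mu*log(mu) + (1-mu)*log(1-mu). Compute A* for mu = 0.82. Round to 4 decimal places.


Legendre transform for Bernoulli:
A*(mu) = mu*log(mu) + (1-mu)*log(1-mu).
mu = 0.82, 1-mu = 0.18.
mu*log(mu) = 0.82*log(0.82) = -0.16273.
(1-mu)*log(1-mu) = 0.18*log(0.18) = -0.308664.
A* = -0.16273 + -0.308664 = -0.4714

-0.4714


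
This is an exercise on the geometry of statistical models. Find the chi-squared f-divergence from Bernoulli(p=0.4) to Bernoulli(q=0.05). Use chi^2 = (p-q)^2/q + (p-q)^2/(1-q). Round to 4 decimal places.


Chi-squared divergence between Bernoulli distributions:
chi^2 = (p-q)^2/q + (p-q)^2/(1-q).
p = 0.4, q = 0.05, p-q = 0.35.
(p-q)^2 = 0.1225.
term1 = 0.1225/0.05 = 2.45.
term2 = 0.1225/0.95 = 0.128947.
chi^2 = 2.45 + 0.128947 = 2.5789

2.5789


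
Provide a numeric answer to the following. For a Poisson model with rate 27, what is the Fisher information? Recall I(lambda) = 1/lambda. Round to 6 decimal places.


Fisher information for Poisson: I(lambda) = 1/lambda.
lambda = 27.
I(lambda) = 1/27 = 0.037037

0.037037


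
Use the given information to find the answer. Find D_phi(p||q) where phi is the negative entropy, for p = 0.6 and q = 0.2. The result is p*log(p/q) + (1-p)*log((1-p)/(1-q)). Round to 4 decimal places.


Bregman divergence with negative entropy generator:
D = p*log(p/q) + (1-p)*log((1-p)/(1-q)).
p = 0.6, q = 0.2.
p*log(p/q) = 0.6*log(0.6/0.2) = 0.659167.
(1-p)*log((1-p)/(1-q)) = 0.4*log(0.4/0.8) = -0.277259.
D = 0.659167 + -0.277259 = 0.3819

0.3819


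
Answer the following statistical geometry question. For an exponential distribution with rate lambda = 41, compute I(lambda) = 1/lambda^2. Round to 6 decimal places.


Fisher information for exponential: I(lambda) = 1/lambda^2.
lambda = 41, lambda^2 = 1681.
I = 1/1681 = 0.000595

0.000595


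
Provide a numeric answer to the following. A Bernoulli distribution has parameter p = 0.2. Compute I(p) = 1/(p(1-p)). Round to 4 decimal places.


For Bernoulli(p), Fisher information is I(p) = 1/(p*(1-p)).
p = 0.2, 1-p = 0.8.
p*(1-p) = 0.16.
I(p) = 1/0.16 = 6.2500

6.2500


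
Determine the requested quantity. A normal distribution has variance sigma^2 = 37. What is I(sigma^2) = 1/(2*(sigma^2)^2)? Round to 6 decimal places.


Fisher information for variance: I(sigma^2) = 1/(2*sigma^4).
sigma^2 = 37, so sigma^4 = 1369.
I = 1/(2*1369) = 1/2738 = 0.000365

0.000365


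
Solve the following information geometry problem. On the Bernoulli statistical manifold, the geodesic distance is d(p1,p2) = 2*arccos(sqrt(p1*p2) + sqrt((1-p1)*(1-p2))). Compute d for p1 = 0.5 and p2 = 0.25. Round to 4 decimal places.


Geodesic distance on Bernoulli manifold:
d(p1,p2) = 2*arccos(sqrt(p1*p2) + sqrt((1-p1)*(1-p2))).
sqrt(p1*p2) = sqrt(0.5*0.25) = 0.353553.
sqrt((1-p1)*(1-p2)) = sqrt(0.5*0.75) = 0.612372.
arg = 0.353553 + 0.612372 = 0.965926.
d = 2*arccos(0.965926) = 0.5236

0.5236
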